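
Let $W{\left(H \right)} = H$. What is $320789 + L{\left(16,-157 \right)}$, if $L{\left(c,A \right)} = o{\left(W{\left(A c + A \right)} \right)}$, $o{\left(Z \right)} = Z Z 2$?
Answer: $14567911$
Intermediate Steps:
$o{\left(Z \right)} = 2 Z^{2}$ ($o{\left(Z \right)} = Z^{2} \cdot 2 = 2 Z^{2}$)
$L{\left(c,A \right)} = 2 \left(A + A c\right)^{2}$ ($L{\left(c,A \right)} = 2 \left(A c + A\right)^{2} = 2 \left(A + A c\right)^{2}$)
$320789 + L{\left(16,-157 \right)} = 320789 + 2 \left(-157\right)^{2} \left(1 + 16\right)^{2} = 320789 + 2 \cdot 24649 \cdot 17^{2} = 320789 + 2 \cdot 24649 \cdot 289 = 320789 + 14247122 = 14567911$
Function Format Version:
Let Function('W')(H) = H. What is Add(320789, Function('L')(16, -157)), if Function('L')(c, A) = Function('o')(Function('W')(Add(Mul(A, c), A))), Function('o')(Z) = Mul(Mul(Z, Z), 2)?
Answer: 14567911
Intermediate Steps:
Function('o')(Z) = Mul(2, Pow(Z, 2)) (Function('o')(Z) = Mul(Pow(Z, 2), 2) = Mul(2, Pow(Z, 2)))
Function('L')(c, A) = Mul(2, Pow(Add(A, Mul(A, c)), 2)) (Function('L')(c, A) = Mul(2, Pow(Add(Mul(A, c), A), 2)) = Mul(2, Pow(Add(A, Mul(A, c)), 2)))
Add(320789, Function('L')(16, -157)) = Add(320789, Mul(2, Pow(-157, 2), Pow(Add(1, 16), 2))) = Add(320789, Mul(2, 24649, Pow(17, 2))) = Add(320789, Mul(2, 24649, 289)) = Add(320789, 14247122) = 14567911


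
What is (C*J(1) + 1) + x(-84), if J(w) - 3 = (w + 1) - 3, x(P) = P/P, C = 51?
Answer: 104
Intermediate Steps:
x(P) = 1
J(w) = 1 + w (J(w) = 3 + ((w + 1) - 3) = 3 + ((1 + w) - 3) = 3 + (-2 + w) = 1 + w)
(C*J(1) + 1) + x(-84) = (51*(1 + 1) + 1) + 1 = (51*2 + 1) + 1 = (102 + 1) + 1 = 103 + 1 = 104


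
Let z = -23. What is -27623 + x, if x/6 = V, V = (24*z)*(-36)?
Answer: 91609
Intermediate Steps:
V = 19872 (V = (24*(-23))*(-36) = -552*(-36) = 19872)
x = 119232 (x = 6*19872 = 119232)
-27623 + x = -27623 + 119232 = 91609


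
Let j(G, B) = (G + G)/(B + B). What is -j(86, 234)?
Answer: -43/117 ≈ -0.36752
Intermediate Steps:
j(G, B) = G/B (j(G, B) = (2*G)/((2*B)) = (2*G)*(1/(2*B)) = G/B)
-j(86, 234) = -86/234 = -1*43/117 = -43/117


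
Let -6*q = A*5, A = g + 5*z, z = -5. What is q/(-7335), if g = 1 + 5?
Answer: -19/8802 ≈ -0.0021586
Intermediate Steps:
g = 6
A = -19 (A = 6 + 5*(-5) = 6 - 25 = -19)
q = 95/6 (q = -(-19)*5/6 = -1/6*(-95) = 95/6 ≈ 15.833)
q/(-7335) = (95/6)/(-7335) = (95/6)*(-1/7335) = -19/8802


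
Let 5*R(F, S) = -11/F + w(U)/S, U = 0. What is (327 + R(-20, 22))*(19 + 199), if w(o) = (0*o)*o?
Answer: 3565499/50 ≈ 71310.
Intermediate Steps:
w(o) = 0 (w(o) = 0*o = 0)
R(F, S) = -11/(5*F) (R(F, S) = (-11/F + 0/S)/5 = (-11/F + 0)/5 = (-11/F)/5 = -11/(5*F))
(327 + R(-20, 22))*(19 + 199) = (327 - 11/5/(-20))*(19 + 199) = (327 - 11/5*(-1/20))*218 = (327 + 11/100)*218 = (32711/100)*218 = 3565499/50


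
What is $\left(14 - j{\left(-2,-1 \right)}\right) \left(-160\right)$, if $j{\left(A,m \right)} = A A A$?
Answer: $-3520$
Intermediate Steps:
$j{\left(A,m \right)} = A^{3}$ ($j{\left(A,m \right)} = A^{2} A = A^{3}$)
$\left(14 - j{\left(-2,-1 \right)}\right) \left(-160\right) = \left(14 - \left(-2\right)^{3}\right) \left(-160\right) = \left(14 - -8\right) \left(-160\right) = \left(14 + 8\right) \left(-160\right) = 22 \left(-160\right) = -3520$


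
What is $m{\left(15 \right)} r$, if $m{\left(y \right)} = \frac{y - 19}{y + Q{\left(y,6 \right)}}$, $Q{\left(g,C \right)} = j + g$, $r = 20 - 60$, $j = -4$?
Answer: $\frac{80}{13} \approx 6.1538$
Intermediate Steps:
$r = -40$ ($r = 20 - 60 = -40$)
$Q{\left(g,C \right)} = -4 + g$
$m{\left(y \right)} = \frac{-19 + y}{-4 + 2 y}$ ($m{\left(y \right)} = \frac{y - 19}{y + \left(-4 + y\right)} = \frac{-19 + y}{-4 + 2 y}$)
$m{\left(15 \right)} r = \frac{-19 + 15}{2 \left(-2 + 15\right)} \left(-40\right) = \frac{1}{2} \cdot \frac{1}{13} \left(-4\right) \left(-40\right) = \left(- \frac{2}{13}\right) \left(-40\right) = \frac{80}{13}$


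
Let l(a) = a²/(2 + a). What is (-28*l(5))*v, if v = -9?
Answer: 900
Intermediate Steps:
l(a) = a²/(2 + a)
(-28*l(5))*v = -28*5²/(2 + 5)*(-9) = -700/7*(-9) = -28*25/7*(-9) = -100*(-9) = 900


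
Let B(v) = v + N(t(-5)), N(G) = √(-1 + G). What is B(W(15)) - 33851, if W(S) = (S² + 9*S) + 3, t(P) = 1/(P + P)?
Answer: -33488 + I*√110/10 ≈ -33488.0 + 1.0488*I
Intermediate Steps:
t(P) = 1/(2*P)
W(S) = 3 + S² + 9*S
B(v) = v + I*√110/10 (B(v) = v + √(-1 + (½)/(-5)) = v + √(-1 + (½)*(-⅕)) = v + √(-1 - ⅒) = v + √(-11/10) = v + I*√110/10)
B(W(15)) - 33851 = ((3 + 15² + 9*15) + I*√110/10) - 33851 = ((3 + 225 + 135) + I*√110/10) - 33851 = (363 + I*√110/10) - 33851 = -33488 + I*√110/10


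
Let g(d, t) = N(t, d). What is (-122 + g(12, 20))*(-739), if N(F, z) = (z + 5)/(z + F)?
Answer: 2872493/32 ≈ 89765.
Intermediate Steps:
N(F, z) = (5 + z)/(F + z)
g(d, t) = (5 + d)/(d + t) (g(d, t) = (5 + d)/(t + d) = (5 + d)/(d + t))
(-122 + g(12, 20))*(-739) = (-122 + (5 + 12)/(12 + 20))*(-739) = (-122 + 17/32)*(-739) = -3887/32*(-739) = 2872493/32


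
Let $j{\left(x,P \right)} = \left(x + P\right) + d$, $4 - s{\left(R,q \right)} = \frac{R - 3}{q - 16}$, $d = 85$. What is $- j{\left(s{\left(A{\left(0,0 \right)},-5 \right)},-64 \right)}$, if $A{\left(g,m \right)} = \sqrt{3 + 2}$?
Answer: $- \frac{174}{7} - \frac{\sqrt{5}}{21} \approx -24.964$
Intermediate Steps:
$A{\left(g,m \right)} = \sqrt{5}$
$s{\left(R,q \right)} = 4 - \frac{-3 + R}{-16 + q}$ ($s{\left(R,q \right)} = 4 - \frac{R - 3}{q - 16} = 4 - \frac{-3 + R}{-16 + q}$)
$j{\left(x,P \right)} = 85 + P + x$ ($j{\left(x,P \right)} = \left(x + P\right) + 85 = \left(P + x\right) + 85 = 85 + P + x$)
$- j{\left(s{\left(A{\left(0,0 \right)},-5 \right)},-64 \right)} = - (85 - 64 + \frac{-61 - \sqrt{5} + 4 \left(-5\right)}{-16 - 5}) = - (85 - 64 + \frac{-61 - \sqrt{5} - 20}{-21}) = - (85 - 64 - \frac{-81 - \sqrt{5}}{21}) = - (85 - 64 + \left(\frac{27}{7} + \frac{\sqrt{5}}{21}\right)) = - (\frac{174}{7} + \frac{\sqrt{5}}{21}) = - \frac{174}{7} - \frac{\sqrt{5}}{21}$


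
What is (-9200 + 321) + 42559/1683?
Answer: -1354618/153 ≈ -8853.7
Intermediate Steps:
(-9200 + 321) + 42559/1683 = -8879 + 42559*(1/1683) = -8879 + 3869/153 = -1354618/153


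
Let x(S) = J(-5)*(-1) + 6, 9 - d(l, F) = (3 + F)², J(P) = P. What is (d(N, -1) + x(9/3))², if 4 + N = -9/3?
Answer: 256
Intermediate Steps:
N = -7 (N = -4 - 9/3 = -4 - 9*⅓ = -4 - 3 = -7)
d(l, F) = 9 - (3 + F)²
x(S) = 11 (x(S) = -5*(-1) + 6 = 5 + 6 = 11)
(d(N, -1) + x(9/3))² = ((9 - (3 - 1)²) + 11)² = ((9 - 1*2²) + 11)² = ((9 - 1*4) + 11)² = ((9 - 4) + 11)² = (5 + 11)² = 16² = 256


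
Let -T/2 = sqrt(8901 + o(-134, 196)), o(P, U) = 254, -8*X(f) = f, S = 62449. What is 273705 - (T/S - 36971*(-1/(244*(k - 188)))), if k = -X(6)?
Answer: 12505344716/45689 + 2*sqrt(9155)/62449 ≈ 2.7371e+5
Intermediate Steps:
X(f) = -f/8
k = 3/4 (k = -(-1)*6/8 = -1*(-3/4) = 3/4 ≈ 0.75000)
T = -2*sqrt(9155) (T = -2*sqrt(8901 + 254) = -2*sqrt(9155) ≈ -191.36)
273705 - (T/S - 36971*(-1/(244*(k - 188)))) = 273705 - (-2*sqrt(9155)/62449 - 36971*(-1/(244*(3/4 - 188)))) = 273705 - (-2*sqrt(9155)*(1/62449) - 36971/((-749/4*(-244)))) = 273705 - (-2*sqrt(9155)/62449 - 36971/45689) = 273705 - (-36971/45689 - 2*sqrt(9155)/62449) = 273705 + (36971/45689 + 2*sqrt(9155)/62449) = 12505344716/45689 + 2*sqrt(9155)/62449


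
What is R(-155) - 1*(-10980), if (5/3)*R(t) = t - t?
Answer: 10980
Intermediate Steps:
R(t) = 0 (R(t) = 3*(t - t)/5 = (⅗)*0 = 0)
R(-155) - 1*(-10980) = 0 - 1*(-10980) = 0 + 10980 = 10980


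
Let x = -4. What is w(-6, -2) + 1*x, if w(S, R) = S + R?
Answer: -12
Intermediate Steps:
w(S, R) = R + S
w(-6, -2) + 1*x = (-2 - 6) + 1*(-4) = -8 - 4 = -12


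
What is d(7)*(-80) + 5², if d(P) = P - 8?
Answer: 105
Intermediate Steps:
d(P) = -8 + P
d(7)*(-80) + 5² = (-8 + 7)*(-80) + 5² = -1*(-80) + 25 = 80 + 25 = 105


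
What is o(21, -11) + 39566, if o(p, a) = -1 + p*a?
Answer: 39334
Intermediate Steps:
o(p, a) = -1 + a*p
o(21, -11) + 39566 = (-1 - 11*21) + 39566 = (-1 - 231) + 39566 = -232 + 39566 = 39334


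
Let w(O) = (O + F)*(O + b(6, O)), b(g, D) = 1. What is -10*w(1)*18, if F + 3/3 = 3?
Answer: -1080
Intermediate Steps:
F = 2 (F = -1 + 3 = 2)
w(O) = (1 + O)*(2 + O) (w(O) = (O + 2)*(O + 1) = (2 + O)*(1 + O) = (1 + O)*(2 + O))
-10*w(1)*18 = -10*(2 + 1² + 3*1)*18 = -10*(2 + 1 + 3)*18 = -10*6*18 = -60*18 = -1080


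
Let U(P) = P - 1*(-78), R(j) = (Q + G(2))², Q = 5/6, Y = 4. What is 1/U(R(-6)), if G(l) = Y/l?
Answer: 36/3097 ≈ 0.011624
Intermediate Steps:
Q = ⅚ (Q = 5*(⅙) = ⅚ ≈ 0.83333)
G(l) = 4/l
R(j) = 289/36 (R(j) = (⅚ + 4/2)² = (⅚ + 4*(½))² = (⅚ + 2)² = (17/6)² = 289/36)
U(P) = 78 + P (U(P) = P + 78 = 78 + P)
1/U(R(-6)) = 1/(78 + 289/36) = 1/(3097/36) = 36/3097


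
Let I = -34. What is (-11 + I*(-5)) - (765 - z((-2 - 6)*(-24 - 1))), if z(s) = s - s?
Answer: -606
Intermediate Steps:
z(s) = 0
(-11 + I*(-5)) - (765 - z((-2 - 6)*(-24 - 1))) = (-11 - 34*(-5)) - (765 - 1*0) = (-11 + 170) - (765 + 0) = 159 - 1*765 = 159 - 765 = -606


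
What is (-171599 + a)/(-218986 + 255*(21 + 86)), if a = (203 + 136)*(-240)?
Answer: 252959/191701 ≈ 1.3195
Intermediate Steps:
a = -81360 (a = 339*(-240) = -81360)
(-171599 + a)/(-218986 + 255*(21 + 86)) = (-171599 - 81360)/(-218986 + 255*(21 + 86)) = -252959/(-218986 + 255*107) = -252959/(-218986 + 27285) = -252959/(-191701) = -252959*(-1/191701) = 252959/191701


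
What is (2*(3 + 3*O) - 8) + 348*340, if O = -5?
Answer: 118288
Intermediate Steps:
(2*(3 + 3*O) - 8) + 348*340 = (2*(3 + 3*(-5)) - 8) + 348*340 = (2*(3 - 15) - 8) + 118320 = (2*(-12) - 8) + 118320 = (-24 - 8) + 118320 = -32 + 118320 = 118288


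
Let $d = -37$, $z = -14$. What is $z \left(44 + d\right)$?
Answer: $-98$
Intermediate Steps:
$z \left(44 + d\right) = - 14 \left(44 - 37\right) = \left(-14\right) 7 = -98$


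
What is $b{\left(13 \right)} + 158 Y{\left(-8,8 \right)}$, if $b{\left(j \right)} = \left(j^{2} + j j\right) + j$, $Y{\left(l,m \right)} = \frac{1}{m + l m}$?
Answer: $\frac{9749}{28} \approx 348.18$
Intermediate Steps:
$b{\left(j \right)} = j + 2 j^{2}$ ($b{\left(j \right)} = \left(j^{2} + j^{2}\right) + j = 2 j^{2} + j = j + 2 j^{2}$)
$b{\left(13 \right)} + 158 Y{\left(-8,8 \right)} = 13 \left(1 + 2 \cdot 13\right) + 158 \frac{1}{8 \left(1 - 8\right)} = 13 \left(1 + 26\right) + 158 \frac{1}{8 \left(-7\right)} = 13 \cdot 27 + 158 \cdot \frac{1}{8} \left(- \frac{1}{7}\right) = 351 + 158 \left(- \frac{1}{56}\right) = 351 - \frac{79}{28} = \frac{9749}{28}$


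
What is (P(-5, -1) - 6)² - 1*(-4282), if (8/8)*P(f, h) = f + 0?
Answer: 4403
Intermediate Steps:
P(f, h) = f (P(f, h) = f + 0 = f)
(P(-5, -1) - 6)² - 1*(-4282) = (-5 - 6)² - 1*(-4282) = (-11)² + 4282 = 121 + 4282 = 4403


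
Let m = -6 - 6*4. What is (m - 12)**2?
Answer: 1764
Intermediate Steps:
m = -30 (m = -6 - 24 = -30)
(m - 12)**2 = (-30 - 12)**2 = (-42)**2 = 1764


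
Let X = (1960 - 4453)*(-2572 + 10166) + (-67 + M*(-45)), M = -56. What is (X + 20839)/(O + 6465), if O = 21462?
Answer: -2100950/3103 ≈ -677.07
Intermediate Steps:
X = -18929389 (X = (1960 - 4453)*(-2572 + 10166) + (-67 - 56*(-45)) = -2493*7594 + (-67 + 2520) = -18931842 + 2453 = -18929389)
(X + 20839)/(O + 6465) = (-18929389 + 20839)/(21462 + 6465) = -18908550/27927 = -18908550*1/27927 = -2100950/3103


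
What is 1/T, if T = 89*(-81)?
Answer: -1/7209 ≈ -0.00013872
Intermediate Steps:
T = -7209
1/T = 1/(-7209) = -1/7209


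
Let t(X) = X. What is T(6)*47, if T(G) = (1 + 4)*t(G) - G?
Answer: 1128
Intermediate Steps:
T(G) = 4*G (T(G) = (1 + 4)*G - G = 5*G - G = 4*G)
T(6)*47 = (4*6)*47 = 24*47 = 1128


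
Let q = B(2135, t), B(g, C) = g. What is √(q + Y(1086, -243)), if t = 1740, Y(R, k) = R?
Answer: √3221 ≈ 56.754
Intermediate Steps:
q = 2135
√(q + Y(1086, -243)) = √(2135 + 1086) = √3221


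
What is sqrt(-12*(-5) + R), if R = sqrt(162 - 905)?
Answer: sqrt(60 + I*sqrt(743)) ≈ 7.9342 + 1.7178*I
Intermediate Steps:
R = I*sqrt(743) (R = sqrt(-743) = I*sqrt(743) ≈ 27.258*I)
sqrt(-12*(-5) + R) = sqrt(-12*(-5) + I*sqrt(743)) = sqrt(-6*(-10) + I*sqrt(743)) = sqrt(60 + I*sqrt(743))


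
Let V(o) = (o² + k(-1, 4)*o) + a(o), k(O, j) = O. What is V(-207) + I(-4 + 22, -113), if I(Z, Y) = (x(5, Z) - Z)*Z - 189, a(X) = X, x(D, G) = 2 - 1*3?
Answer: 42318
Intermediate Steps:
x(D, G) = -1 (x(D, G) = 2 - 3 = -1)
I(Z, Y) = -189 + Z*(-1 - Z) (I(Z, Y) = (-1 - Z)*Z - 189 = Z*(-1 - Z) - 189 = -189 + Z*(-1 - Z))
V(o) = o² (V(o) = (o² - o) + o = o²)
V(-207) + I(-4 + 22, -113) = (-207)² + (-189 - (-4 + 22) - (-4 + 22)²) = 42849 + (-189 - 1*18 - 1*18²) = 42849 + (-189 - 18 - 1*324) = 42849 + (-189 - 18 - 324) = 42849 - 531 = 42318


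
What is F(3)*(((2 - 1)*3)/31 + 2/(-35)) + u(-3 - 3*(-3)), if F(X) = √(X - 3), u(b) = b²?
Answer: 36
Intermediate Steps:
F(X) = √(-3 + X)
F(3)*(((2 - 1)*3)/31 + 2/(-35)) + u(-3 - 3*(-3)) = √(-3 + 3)*(((2 - 1)*3)/31 + 2/(-35)) + (-3 - 3*(-3))² = √0*((1*3)*(1/31) + 2*(-1/35)) + (-3 + 9)² = 0*(3*(1/31) - 2/35) + 6² = 0*(3/31 - 2/35) + 36 = 0*(43/1085) + 36 = 0 + 36 = 36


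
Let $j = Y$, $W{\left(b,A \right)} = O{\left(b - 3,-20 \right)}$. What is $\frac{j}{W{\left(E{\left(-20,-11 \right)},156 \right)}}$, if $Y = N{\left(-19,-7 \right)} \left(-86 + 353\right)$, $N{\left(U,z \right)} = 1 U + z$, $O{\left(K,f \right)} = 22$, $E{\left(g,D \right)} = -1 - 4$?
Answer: $- \frac{3471}{11} \approx -315.55$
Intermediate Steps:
$E{\left(g,D \right)} = -5$
$W{\left(b,A \right)} = 22$
$N{\left(U,z \right)} = U + z$
$Y = -6942$ ($Y = \left(-19 - 7\right) \left(-86 + 353\right) = \left(-26\right) 267 = -6942$)
$j = -6942$
$\frac{j}{W{\left(E{\left(-20,-11 \right)},156 \right)}} = - \frac{6942}{22} = \left(-6942\right) \frac{1}{22} = - \frac{3471}{11}$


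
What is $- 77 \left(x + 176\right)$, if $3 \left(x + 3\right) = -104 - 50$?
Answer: $- \frac{28105}{3} \approx -9368.3$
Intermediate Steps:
$x = - \frac{163}{3}$ ($x = -3 + \frac{-104 - 50}{3} = -3 + \frac{1}{3} \left(-154\right) = -3 - \frac{154}{3} = - \frac{163}{3} \approx -54.333$)
$- 77 \left(x + 176\right) = - 77 \left(- \frac{163}{3} + 176\right) = \left(-77\right) \frac{365}{3} = - \frac{28105}{3}$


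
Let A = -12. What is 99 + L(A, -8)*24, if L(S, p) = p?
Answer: -93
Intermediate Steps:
99 + L(A, -8)*24 = 99 - 8*24 = 99 - 192 = -93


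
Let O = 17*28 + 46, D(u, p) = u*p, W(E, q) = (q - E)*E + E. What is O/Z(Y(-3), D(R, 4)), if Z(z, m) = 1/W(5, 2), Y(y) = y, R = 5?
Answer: -5220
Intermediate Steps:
W(E, q) = E + E*(q - E) (W(E, q) = E*(q - E) + E = E + E*(q - E))
D(u, p) = p*u
Z(z, m) = -⅒ (Z(z, m) = 1/(5*(1 + 2 - 1*5)) = 1/(5*(1 + 2 - 5)) = 1/(5*(-2)) = 1/(-10) = -⅒)
O = 522 (O = 476 + 46 = 522)
O/Z(Y(-3), D(R, 4)) = 522/(-⅒) = 522*(-10) = -5220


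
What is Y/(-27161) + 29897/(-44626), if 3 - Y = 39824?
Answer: 965019529/1212086786 ≈ 0.79616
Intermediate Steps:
Y = -39821 (Y = 3 - 1*39824 = 3 - 39824 = -39821)
Y/(-27161) + 29897/(-44626) = -39821/(-27161) + 29897/(-44626) = -39821*(-1/27161) + 29897*(-1/44626) = 39821/27161 - 29897/44626 = 965019529/1212086786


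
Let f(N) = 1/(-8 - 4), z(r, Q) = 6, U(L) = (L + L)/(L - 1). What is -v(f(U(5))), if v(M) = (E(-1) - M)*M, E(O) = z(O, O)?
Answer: 73/144 ≈ 0.50694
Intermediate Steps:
U(L) = 2*L/(-1 + L) (U(L) = (2*L)/(-1 + L) = 2*L/(-1 + L))
E(O) = 6
f(N) = -1/12 (f(N) = 1/(-12) = -1/12)
v(M) = M*(6 - M) (v(M) = (6 - M)*M = M*(6 - M))
-v(f(U(5))) = -(-1)*(6 - 1*(-1/12))/12 = -(-1)*(6 + 1/12)/12 = -(-1)*73/(12*12) = -1*(-73/144) = 73/144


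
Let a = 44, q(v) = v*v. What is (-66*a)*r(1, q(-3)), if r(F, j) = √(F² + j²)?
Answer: -2904*√82 ≈ -26297.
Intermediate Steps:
q(v) = v²
(-66*a)*r(1, q(-3)) = (-66*44)*√(1² + ((-3)²)²) = -2904*√(1 + 9²) = -2904*√(1 + 81) = -2904*√82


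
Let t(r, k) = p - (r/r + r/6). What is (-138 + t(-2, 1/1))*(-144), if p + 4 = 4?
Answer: 19968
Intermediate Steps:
p = 0 (p = -4 + 4 = 0)
t(r, k) = -1 - r/6 (t(r, k) = 0 - (r/r + r/6) = 0 - (1 + r*(1/6)) = 0 - (1 + r/6) = 0 + (-1 - r/6) = -1 - r/6)
(-138 + t(-2, 1/1))*(-144) = (-138 + (-1 - 1/6*(-2)))*(-144) = (-138 + (-1 + 1/3))*(-144) = (-138 - 2/3)*(-144) = -416/3*(-144) = 19968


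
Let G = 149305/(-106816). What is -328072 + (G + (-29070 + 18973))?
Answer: -36122009209/106816 ≈ -3.3817e+5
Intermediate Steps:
G = -149305/106816 (G = 149305*(-1/106816) = -149305/106816 ≈ -1.3978)
-328072 + (G + (-29070 + 18973)) = -328072 + (-149305/106816 + (-29070 + 18973)) = -328072 + (-149305/106816 - 10097) = -328072 - 1078670457/106816 = -36122009209/106816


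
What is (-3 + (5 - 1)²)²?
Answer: 169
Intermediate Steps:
(-3 + (5 - 1)²)² = (-3 + 4²)² = (-3 + 16)² = 13² = 169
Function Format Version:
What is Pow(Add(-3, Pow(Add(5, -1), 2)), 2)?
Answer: 169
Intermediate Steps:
Pow(Add(-3, Pow(Add(5, -1), 2)), 2) = Pow(Add(-3, Pow(4, 2)), 2) = Pow(Add(-3, 16), 2) = Pow(13, 2) = 169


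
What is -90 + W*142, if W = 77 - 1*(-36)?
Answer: 15956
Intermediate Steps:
W = 113 (W = 77 + 36 = 113)
-90 + W*142 = -90 + 113*142 = -90 + 16046 = 15956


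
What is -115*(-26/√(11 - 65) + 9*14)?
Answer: -14490 - 1495*I*√6/9 ≈ -14490.0 - 406.89*I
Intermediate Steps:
-115*(-26/√(11 - 65) + 9*14) = -115*(-26*(-I*√6/18) + 126) = -115*(-(-13)*I*√6/9 + 126) = -115*(13*I*√6/9 + 126) = -115*(126 + 13*I*√6/9) = -14490 - 1495*I*√6/9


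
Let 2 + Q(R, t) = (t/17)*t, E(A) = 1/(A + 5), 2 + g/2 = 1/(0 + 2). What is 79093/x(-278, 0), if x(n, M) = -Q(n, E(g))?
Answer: 5378324/135 ≈ 39839.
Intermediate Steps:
g = -3 (g = -4 + 2/(0 + 2) = -4 + 2/2 = -4 + 2*(½) = -4 + 1 = -3)
E(A) = 1/(5 + A)
Q(R, t) = -2 + t²/17 (Q(R, t) = -2 + (t/17)*t = -2 + t²/17)
x(n, M) = 135/68 (x(n, M) = -(-2 + (1/(5 - 3))²/17) = -(-2 + (1/2)²/17) = -(-2 + (½)²/17) = -(-2 + (1/17)*(¼)) = -(-2 + 1/68) = -1*(-135/68) = 135/68)
79093/x(-278, 0) = 79093/(135/68) = 79093*(68/135) = 5378324/135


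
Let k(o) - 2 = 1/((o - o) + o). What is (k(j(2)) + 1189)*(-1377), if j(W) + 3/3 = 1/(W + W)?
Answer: -1638171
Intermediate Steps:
j(W) = -1 + 1/(2*W) (j(W) = -1 + 1/(W + W) = -1 + 1/(2*W))
k(o) = 2 + 1/o (k(o) = 2 + 1/((o - o) + o) = 2 + 1/(0 + o) = 2 + 1/o)
(k(j(2)) + 1189)*(-1377) = ((2 + 1/((½ - 1*2)/2)) + 1189)*(-1377) = ((2 + 1/((½ - 2)/2)) + 1189)*(-1377) = ((2 + 1/((½)*(-3/2))) + 1189)*(-1377) = ((2 + 1/(-¾)) + 1189)*(-1377) = ((2 - 4/3) + 1189)*(-1377) = (⅔ + 1189)*(-1377) = (3569/3)*(-1377) = -1638171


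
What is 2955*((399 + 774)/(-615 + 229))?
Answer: -3466215/386 ≈ -8979.8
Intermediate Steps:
2955*((399 + 774)/(-615 + 229)) = 2955*(1173/(-386)) = 2955*(1173*(-1/386)) = 2955*(-1173/386) = -3466215/386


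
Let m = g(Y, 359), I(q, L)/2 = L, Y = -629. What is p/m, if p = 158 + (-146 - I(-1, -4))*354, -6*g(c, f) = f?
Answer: 292164/359 ≈ 813.83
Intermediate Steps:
I(q, L) = 2*L
g(c, f) = -f/6
m = -359/6 (m = -1/6*359 = -359/6 ≈ -59.833)
p = -48694 (p = 158 + (-146 - 2*(-4))*354 = 158 + (-146 - 1*(-8))*354 = 158 + (-146 + 8)*354 = 158 - 138*354 = 158 - 48852 = -48694)
p/m = -48694/(-359/6) = -48694*(-6/359) = 292164/359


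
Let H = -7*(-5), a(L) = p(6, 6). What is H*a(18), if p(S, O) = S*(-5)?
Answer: -1050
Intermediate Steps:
p(S, O) = -5*S
a(L) = -30 (a(L) = -5*6 = -30)
H = 35
H*a(18) = 35*(-30) = -1050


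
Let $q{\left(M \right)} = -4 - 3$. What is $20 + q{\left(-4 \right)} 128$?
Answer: $-876$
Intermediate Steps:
$q{\left(M \right)} = -7$
$20 + q{\left(-4 \right)} 128 = 20 - 896 = -876$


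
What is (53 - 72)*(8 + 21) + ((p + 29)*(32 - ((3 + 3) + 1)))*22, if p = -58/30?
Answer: 43007/3 ≈ 14336.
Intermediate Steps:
p = -29/15 (p = -58*1/30 = -29/15 ≈ -1.9333)
(53 - 72)*(8 + 21) + ((p + 29)*(32 - ((3 + 3) + 1)))*22 = (53 - 72)*(8 + 21) + ((-29/15 + 29)*(32 - ((3 + 3) + 1)))*22 = -19*29 + (406*(32 - (6 + 1))/15)*22 = -551 + (406*(32 - 1*7)/15)*22 = -551 + (406*(32 - 7)/15)*22 = -551 + ((406/15)*25)*22 = -551 + (2030/3)*22 = -551 + 44660/3 = 43007/3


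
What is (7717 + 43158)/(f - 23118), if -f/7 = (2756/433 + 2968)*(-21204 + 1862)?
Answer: 22028875/174363922506 ≈ 0.00012634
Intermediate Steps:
f = 174373932600/433 (f = -7*(2756/433 + 2968)*(-21204 + 1862) = -7*(2756*(1/433) + 2968)*(-19342) = -7*(2756/433 + 2968)*(-19342) = -9015300*(-19342)/433 = -7*(-24910561800/433) = 174373932600/433 ≈ 4.0271e+8)
(7717 + 43158)/(f - 23118) = (7717 + 43158)/(174373932600/433 - 23118) = 50875/(174363922506/433) = 50875*(433/174363922506) = 22028875/174363922506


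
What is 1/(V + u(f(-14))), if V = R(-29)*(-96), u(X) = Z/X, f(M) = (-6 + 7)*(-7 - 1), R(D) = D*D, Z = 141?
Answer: -8/646029 ≈ -1.2383e-5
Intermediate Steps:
R(D) = D²
f(M) = -8 (f(M) = 1*(-8) = -8)
u(X) = 141/X
V = -80736 (V = (-29)²*(-96) = 841*(-96) = -80736)
1/(V + u(f(-14))) = 1/(-80736 + 141/(-8)) = 1/(-80736 + 141*(-⅛)) = 1/(-80736 - 141/8) = 1/(-646029/8) = -8/646029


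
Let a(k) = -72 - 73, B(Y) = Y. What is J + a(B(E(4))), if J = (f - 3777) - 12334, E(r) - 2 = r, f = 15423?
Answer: -833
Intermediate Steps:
E(r) = 2 + r
a(k) = -145
J = -688 (J = (15423 - 3777) - 12334 = 11646 - 12334 = -688)
J + a(B(E(4))) = -688 - 145 = -833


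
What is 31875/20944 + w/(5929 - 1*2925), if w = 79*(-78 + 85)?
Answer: 1578449/925232 ≈ 1.7060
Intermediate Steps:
w = 553 (w = 79*7 = 553)
31875/20944 + w/(5929 - 1*2925) = 31875/20944 + 553/(5929 - 1*2925) = 31875*(1/20944) + 553/(5929 - 2925) = 1875/1232 + 553/3004 = 1578449/925232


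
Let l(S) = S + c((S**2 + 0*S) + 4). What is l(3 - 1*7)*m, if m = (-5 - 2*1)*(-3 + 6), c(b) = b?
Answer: -336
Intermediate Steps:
l(S) = 4 + S + S**2 (l(S) = S + ((S**2 + 0*S) + 4) = S + ((S**2 + 0) + 4) = S + (S**2 + 4) = S + (4 + S**2) = 4 + S + S**2)
m = -21 (m = (-5 - 2)*3 = -7*3 = -21)
l(3 - 1*7)*m = (4 + (3 - 1*7) + (3 - 1*7)**2)*(-21) = (4 + (3 - 7) + (3 - 7)**2)*(-21) = (4 - 4 + (-4)**2)*(-21) = (4 - 4 + 16)*(-21) = 16*(-21) = -336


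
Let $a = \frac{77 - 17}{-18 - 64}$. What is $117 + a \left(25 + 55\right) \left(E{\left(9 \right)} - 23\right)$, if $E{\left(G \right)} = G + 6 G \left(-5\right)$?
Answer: $\frac{686397}{41} \approx 16741.0$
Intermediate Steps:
$a = - \frac{30}{41}$ ($a = \frac{60}{-82} = 60 \left(- \frac{1}{82}\right) = - \frac{30}{41} \approx -0.73171$)
$E{\left(G \right)} = - 29 G$ ($E{\left(G \right)} = G - 30 G = - 29 G$)
$117 + a \left(25 + 55\right) \left(E{\left(9 \right)} - 23\right) = 117 - \frac{30 \left(25 + 55\right) \left(\left(-29\right) 9 - 23\right)}{41} = 117 - \frac{30 \cdot 80 \left(-261 - 23\right)}{41} = 117 - \frac{30 \cdot 80 \left(-284\right)}{41} = 117 - - \frac{681600}{41} = 117 + \frac{681600}{41} = \frac{686397}{41}$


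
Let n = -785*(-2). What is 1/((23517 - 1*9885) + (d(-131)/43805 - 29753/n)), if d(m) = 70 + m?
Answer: 13754770/187244339453 ≈ 7.3459e-5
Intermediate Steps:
n = 1570
1/((23517 - 1*9885) + (d(-131)/43805 - 29753/n)) = 1/((23517 - 1*9885) + ((70 - 131)/43805 - 29753/1570)) = 1/((23517 - 9885) + (-61*1/43805 - 29753*1/1570)) = 1/(13632 + (-61/43805 - 29753/1570)) = 1/(13632 - 260685187/13754770) = 1/(187244339453/13754770) = 13754770/187244339453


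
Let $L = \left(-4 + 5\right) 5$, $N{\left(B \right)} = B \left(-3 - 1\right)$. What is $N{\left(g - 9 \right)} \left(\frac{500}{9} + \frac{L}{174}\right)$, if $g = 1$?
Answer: $\frac{464240}{261} \approx 1778.7$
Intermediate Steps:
$N{\left(B \right)} = - 4 B$ ($N{\left(B \right)} = B \left(-4\right) = - 4 B$)
$L = 5$ ($L = 1 \cdot 5 = 5$)
$N{\left(g - 9 \right)} \left(\frac{500}{9} + \frac{L}{174}\right) = - 4 \left(1 - 9\right) \left(\frac{500}{9} + \frac{5}{174}\right) = - 4 \left(1 - 9\right) \left(500 \cdot \frac{1}{9} + 5 \cdot \frac{1}{174}\right) = \left(-4\right) \left(-8\right) \left(\frac{500}{9} + \frac{5}{174}\right) = 32 \cdot \frac{29015}{522} = \frac{464240}{261}$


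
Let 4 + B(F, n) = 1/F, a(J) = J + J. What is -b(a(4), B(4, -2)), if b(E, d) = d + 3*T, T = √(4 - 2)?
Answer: 15/4 - 3*√2 ≈ -0.49264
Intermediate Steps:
a(J) = 2*J
T = √2 ≈ 1.4142
B(F, n) = -4 + 1/F
b(E, d) = d + 3*√2
-b(a(4), B(4, -2)) = -((-4 + 1/4) + 3*√2) = -((-4 + ¼) + 3*√2) = -(-15/4 + 3*√2) = 15/4 - 3*√2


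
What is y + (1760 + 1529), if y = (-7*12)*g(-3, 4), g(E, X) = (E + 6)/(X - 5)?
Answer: 3541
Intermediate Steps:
g(E, X) = (6 + E)/(-5 + X)
y = 252 (y = (-7*12)*((6 - 3)/(-5 + 4)) = -84*3/(-1) = -(-84)*3 = -84*(-3) = 252)
y + (1760 + 1529) = 252 + (1760 + 1529) = 252 + 3289 = 3541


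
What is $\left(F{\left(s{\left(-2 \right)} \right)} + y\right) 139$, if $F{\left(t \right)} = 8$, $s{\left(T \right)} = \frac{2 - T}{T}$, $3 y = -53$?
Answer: $- \frac{4031}{3} \approx -1343.7$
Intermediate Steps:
$y = - \frac{53}{3}$ ($y = \frac{1}{3} \left(-53\right) = - \frac{53}{3} \approx -17.667$)
$s{\left(T \right)} = \frac{2 - T}{T}$
$\left(F{\left(s{\left(-2 \right)} \right)} + y\right) 139 = \left(8 - \frac{53}{3}\right) 139 = \left(- \frac{29}{3}\right) 139 = - \frac{4031}{3}$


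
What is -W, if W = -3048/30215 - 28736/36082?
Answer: 489118088/545108815 ≈ 0.89729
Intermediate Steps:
W = -489118088/545108815 (W = -3048*1/30215 - 28736*1/36082 = -3048/30215 - 14368/18041 = -489118088/545108815 ≈ -0.89729)
-W = -1*(-489118088/545108815) = 489118088/545108815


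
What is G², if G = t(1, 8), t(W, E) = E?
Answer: 64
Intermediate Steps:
G = 8
G² = 8² = 64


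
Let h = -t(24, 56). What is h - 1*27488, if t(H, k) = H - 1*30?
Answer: -27482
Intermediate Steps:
t(H, k) = -30 + H (t(H, k) = H - 30 = -30 + H)
h = 6 (h = -(-30 + 24) = -1*(-6) = 6)
h - 1*27488 = 6 - 1*27488 = 6 - 27488 = -27482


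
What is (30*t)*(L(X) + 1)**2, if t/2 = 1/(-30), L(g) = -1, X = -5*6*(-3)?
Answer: 0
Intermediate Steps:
X = 90 (X = -30*(-3) = 90)
t = -1/15 (t = 2/(-30) = 2*(-1/30) = -1/15 ≈ -0.066667)
(30*t)*(L(X) + 1)**2 = (30*(-1/15))*(-1 + 1)**2 = -2*0**2 = -2*0 = 0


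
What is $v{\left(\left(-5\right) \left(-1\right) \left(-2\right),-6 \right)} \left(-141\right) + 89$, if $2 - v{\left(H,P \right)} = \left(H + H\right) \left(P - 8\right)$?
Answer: $39287$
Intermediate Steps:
$v{\left(H,P \right)} = 2 - 2 H \left(-8 + P\right)$ ($v{\left(H,P \right)} = 2 - \left(H + H\right) \left(P - 8\right) = 2 - 2 H \left(-8 + P\right)$)
$v{\left(\left(-5\right) \left(-1\right) \left(-2\right),-6 \right)} \left(-141\right) + 89 = \left(2 + 16 \left(-5\right) \left(-1\right) \left(-2\right) - 2 \left(-5\right) \left(-1\right) \left(-2\right) \left(-6\right)\right) \left(-141\right) + 89 = \left(2 + 16 \cdot 5 \left(-2\right) - 2 \cdot 5 \left(-2\right) \left(-6\right)\right) \left(-141\right) + 89 = \left(2 + 16 \left(-10\right) - \left(-20\right) \left(-6\right)\right) \left(-141\right) + 89 = \left(2 - 160 - 120\right) \left(-141\right) + 89 = \left(-278\right) \left(-141\right) + 89 = 39198 + 89 = 39287$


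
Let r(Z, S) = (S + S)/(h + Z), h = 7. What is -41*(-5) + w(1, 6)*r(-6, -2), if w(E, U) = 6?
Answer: 181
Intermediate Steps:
r(Z, S) = 2*S/(7 + Z) (r(Z, S) = (S + S)/(7 + Z) = (2*S)/(7 + Z) = 2*S/(7 + Z))
-41*(-5) + w(1, 6)*r(-6, -2) = -41*(-5) + 6*(2*(-2)/(7 - 6)) = 205 + 6*(2*(-2)/1) = 205 + 6*(2*(-2)*1) = 205 + 6*(-4) = 205 - 24 = 181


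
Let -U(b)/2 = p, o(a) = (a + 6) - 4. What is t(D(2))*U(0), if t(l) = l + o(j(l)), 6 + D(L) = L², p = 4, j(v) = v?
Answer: 16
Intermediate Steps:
o(a) = 2 + a (o(a) = (6 + a) - 4 = 2 + a)
D(L) = -6 + L²
U(b) = -8 (U(b) = -2*4 = -8)
t(l) = 2 + 2*l (t(l) = l + (2 + l) = 2 + 2*l)
t(D(2))*U(0) = (2 + 2*(-6 + 2²))*(-8) = (2 + 2*(-6 + 4))*(-8) = (2 + 2*(-2))*(-8) = (2 - 4)*(-8) = -2*(-8) = 16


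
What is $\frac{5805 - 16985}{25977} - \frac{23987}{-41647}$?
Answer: $\frac{157496839}{1081864119} \approx 0.14558$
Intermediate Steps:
$\frac{5805 - 16985}{25977} - \frac{23987}{-41647} = \left(5805 - 16985\right) \frac{1}{25977} - - \frac{23987}{41647} = \left(-11180\right) \frac{1}{25977} + \frac{23987}{41647} = - \frac{11180}{25977} + \frac{23987}{41647} = \frac{157496839}{1081864119}$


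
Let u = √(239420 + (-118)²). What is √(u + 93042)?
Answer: √(93042 + 4*√15834) ≈ 305.85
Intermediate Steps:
u = 4*√15834 (u = √(239420 + 13924) = √253344 = 4*√15834 ≈ 503.33)
√(u + 93042) = √(4*√15834 + 93042) = √(93042 + 4*√15834)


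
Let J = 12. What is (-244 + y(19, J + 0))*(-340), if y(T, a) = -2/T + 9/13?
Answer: 20441820/247 ≈ 82760.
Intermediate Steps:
y(T, a) = 9/13 - 2/T (y(T, a) = -2/T + 9*(1/13) = -2/T + 9/13 = 9/13 - 2/T)
(-244 + y(19, J + 0))*(-340) = (-244 + (9/13 - 2/19))*(-340) = (-244 + 145/247)*(-340) = -60123/247*(-340) = 20441820/247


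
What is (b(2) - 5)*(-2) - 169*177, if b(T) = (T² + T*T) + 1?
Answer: -29921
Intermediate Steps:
b(T) = 1 + 2*T² (b(T) = (T² + T²) + 1 = 2*T² + 1 = 1 + 2*T²)
(b(2) - 5)*(-2) - 169*177 = ((1 + 2*2²) - 5)*(-2) - 169*177 = ((1 + 2*4) - 5)*(-2) - 29913 = ((1 + 8) - 5)*(-2) - 29913 = (9 - 5)*(-2) - 29913 = 4*(-2) - 29913 = -8 - 29913 = -29921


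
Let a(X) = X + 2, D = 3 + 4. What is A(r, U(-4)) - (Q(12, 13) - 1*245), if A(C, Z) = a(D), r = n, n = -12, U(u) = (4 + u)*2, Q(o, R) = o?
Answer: 242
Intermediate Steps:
D = 7
U(u) = 8 + 2*u
r = -12
a(X) = 2 + X
A(C, Z) = 9 (A(C, Z) = 2 + 7 = 9)
A(r, U(-4)) - (Q(12, 13) - 1*245) = 9 - (12 - 1*245) = 9 - (12 - 245) = 9 - 1*(-233) = 9 + 233 = 242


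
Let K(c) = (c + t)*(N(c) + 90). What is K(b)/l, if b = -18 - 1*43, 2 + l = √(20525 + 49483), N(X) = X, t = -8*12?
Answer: -4553/35002 - 4553*√17502/35002 ≈ -17.339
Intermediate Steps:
t = -96
l = -2 + 2*√17502 (l = -2 + √(20525 + 49483) = -2 + √70008 = -2 + 2*√17502 ≈ 262.59)
b = -61 (b = -18 - 43 = -61)
K(c) = (-96 + c)*(90 + c) (K(c) = (c - 96)*(c + 90) = (-96 + c)*(90 + c))
K(b)/l = (-8640 + (-61)² - 6*(-61))/(-2 + 2*√17502) = (-8640 + 3721 + 366)/(-2 + 2*√17502) = -4553/(-2 + 2*√17502)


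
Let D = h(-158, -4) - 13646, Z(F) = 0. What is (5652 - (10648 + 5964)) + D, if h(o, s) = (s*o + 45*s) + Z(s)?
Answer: -24154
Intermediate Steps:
h(o, s) = 45*s + o*s (h(o, s) = (s*o + 45*s) + 0 = (o*s + 45*s) + 0 = (45*s + o*s) + 0 = 45*s + o*s)
D = -13194 (D = -4*(45 - 158) - 13646 = -4*(-113) - 13646 = 452 - 13646 = -13194)
(5652 - (10648 + 5964)) + D = (5652 - (10648 + 5964)) - 13194 = (5652 - 1*16612) - 13194 = (5652 - 16612) - 13194 = -10960 - 13194 = -24154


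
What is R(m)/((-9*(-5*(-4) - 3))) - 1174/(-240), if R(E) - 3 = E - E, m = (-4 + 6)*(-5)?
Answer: 3313/680 ≈ 4.8721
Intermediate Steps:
m = -10 (m = 2*(-5) = -10)
R(E) = 3 (R(E) = 3 + (E - E) = 3 + 0 = 3)
R(m)/((-9*(-5*(-4) - 3))) - 1174/(-240) = 3/((-9*(-5*(-4) - 3))) - 1174/(-240) = 3/((-9*(20 - 3))) - 1174*(-1/240) = 3/((-9*17)) + 587/120 = 3/(-153) + 587/120 = 3*(-1/153) + 587/120 = -1/51 + 587/120 = 3313/680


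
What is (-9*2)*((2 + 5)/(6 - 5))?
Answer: -126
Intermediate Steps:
(-9*2)*((2 + 5)/(6 - 5)) = -126/1 = -126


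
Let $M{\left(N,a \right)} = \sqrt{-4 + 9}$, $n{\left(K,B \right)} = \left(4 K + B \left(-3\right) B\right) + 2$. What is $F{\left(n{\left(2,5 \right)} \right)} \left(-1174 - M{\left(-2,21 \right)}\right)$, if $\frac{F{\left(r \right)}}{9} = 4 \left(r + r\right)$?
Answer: $5494320 + 4680 \sqrt{5} \approx 5.5048 \cdot 10^{6}$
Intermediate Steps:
$n{\left(K,B \right)} = 2 - 3 B^{2} + 4 K$ ($n{\left(K,B \right)} = \left(4 K + - 3 B B\right) + 2 = \left(4 K - 3 B^{2}\right) + 2 = \left(- 3 B^{2} + 4 K\right) + 2 = 2 - 3 B^{2} + 4 K$)
$F{\left(r \right)} = 72 r$ ($F{\left(r \right)} = 9 \cdot 4 \left(r + r\right) = 9 \cdot 4 \cdot 2 r = 9 \cdot 8 r = 72 r$)
$M{\left(N,a \right)} = \sqrt{5}$
$F{\left(n{\left(2,5 \right)} \right)} \left(-1174 - M{\left(-2,21 \right)}\right) = 72 \left(2 - 3 \cdot 5^{2} + 4 \cdot 2\right) \left(-1174 - \sqrt{5}\right) = 72 \left(2 - 75 + 8\right) \left(-1174 - \sqrt{5}\right) = 72 \left(-65\right) \left(-1174 - \sqrt{5}\right) = - 4680 \left(-1174 - \sqrt{5}\right) = 5494320 + 4680 \sqrt{5}$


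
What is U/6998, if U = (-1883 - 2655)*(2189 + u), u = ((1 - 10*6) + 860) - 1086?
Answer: -4320176/3499 ≈ -1234.7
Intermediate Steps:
u = -285 (u = ((1 - 60) + 860) - 1086 = (-59 + 860) - 1086 = 801 - 1086 = -285)
U = -8640352 (U = (-1883 - 2655)*(2189 - 285) = -4538*1904 = -8640352)
U/6998 = -8640352/6998 = -8640352*1/6998 = -4320176/3499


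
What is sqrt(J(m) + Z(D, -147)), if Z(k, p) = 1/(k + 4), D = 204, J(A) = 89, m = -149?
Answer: 33*sqrt(221)/52 ≈ 9.4342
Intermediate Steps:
Z(k, p) = 1/(4 + k)
sqrt(J(m) + Z(D, -147)) = sqrt(89 + 1/(4 + 204)) = sqrt(89 + 1/208) = sqrt(18513/208) = 33*sqrt(221)/52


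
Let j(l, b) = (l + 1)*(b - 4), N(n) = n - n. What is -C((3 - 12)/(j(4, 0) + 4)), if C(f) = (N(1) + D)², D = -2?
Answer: -4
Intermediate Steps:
N(n) = 0
j(l, b) = (1 + l)*(-4 + b)
C(f) = 4 (C(f) = (0 - 2)² = (-2)² = 4)
-C((3 - 12)/(j(4, 0) + 4)) = -1*4 = -4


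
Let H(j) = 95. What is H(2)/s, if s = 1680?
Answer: 19/336 ≈ 0.056548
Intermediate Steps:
H(2)/s = 95/1680 = 95*(1/1680) = 19/336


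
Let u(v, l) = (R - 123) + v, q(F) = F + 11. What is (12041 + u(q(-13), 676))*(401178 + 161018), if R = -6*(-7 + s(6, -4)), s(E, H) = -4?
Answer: 6736232472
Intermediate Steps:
q(F) = 11 + F
R = 66 (R = -6*(-7 - 4) = -6*(-11) = 66)
u(v, l) = -57 + v (u(v, l) = (66 - 123) + v = -57 + v)
(12041 + u(q(-13), 676))*(401178 + 161018) = (12041 + (-57 + (11 - 13)))*(401178 + 161018) = (12041 + (-57 - 2))*562196 = (12041 - 59)*562196 = 11982*562196 = 6736232472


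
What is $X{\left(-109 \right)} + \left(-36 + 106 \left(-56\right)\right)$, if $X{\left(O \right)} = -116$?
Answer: $-6088$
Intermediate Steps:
$X{\left(-109 \right)} + \left(-36 + 106 \left(-56\right)\right) = -116 + \left(-36 + 106 \left(-56\right)\right) = -116 - 5972 = -6088$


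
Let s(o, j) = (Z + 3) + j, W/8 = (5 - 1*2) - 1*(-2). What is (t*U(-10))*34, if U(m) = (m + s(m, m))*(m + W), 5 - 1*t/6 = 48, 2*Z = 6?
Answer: 3684240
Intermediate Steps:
Z = 3 (Z = (1/2)*6 = 3)
t = -258 (t = 30 - 6*48 = 30 - 288 = -258)
W = 40 (W = 8*((5 - 1*2) - 1*(-2)) = 8*((5 - 2) + 2) = 8*(3 + 2) = 8*5 = 40)
s(o, j) = 6 + j (s(o, j) = (3 + 3) + j = 6 + j)
U(m) = (6 + 2*m)*(40 + m) (U(m) = (m + (6 + m))*(m + 40) = (6 + 2*m)*(40 + m))
(t*U(-10))*34 = -258*(240 + 2*(-10)**2 + 86*(-10))*34 = -258*(240 + 2*100 - 860)*34 = -258*(240 + 200 - 860)*34 = -258*(-420)*34 = 108360*34 = 3684240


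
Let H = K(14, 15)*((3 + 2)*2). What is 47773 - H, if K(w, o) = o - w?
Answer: 47763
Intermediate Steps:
H = 10 (H = (15 - 1*14)*((3 + 2)*2) = (15 - 14)*(5*2) = 1*10 = 10)
47773 - H = 47773 - 1*10 = 47773 - 10 = 47763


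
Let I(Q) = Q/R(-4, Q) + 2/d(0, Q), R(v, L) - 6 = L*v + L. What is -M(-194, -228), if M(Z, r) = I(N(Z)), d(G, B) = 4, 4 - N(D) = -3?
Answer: -1/30 ≈ -0.033333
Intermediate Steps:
N(D) = 7 (N(D) = 4 - 1*(-3) = 4 + 3 = 7)
R(v, L) = 6 + L + L*v (R(v, L) = 6 + (L*v + L) = 6 + (L + L*v) = 6 + L + L*v)
I(Q) = ½ + Q/(6 - 3*Q) (I(Q) = Q/(6 + Q + Q*(-4)) + 2/4 = Q/(6 + Q - 4*Q) + 2*(¼) = Q/(6 - 3*Q) + ½ = ½ + Q/(6 - 3*Q))
M(Z, r) = 1/30 (M(Z, r) = (6 - 1*7)/(6*(2 - 1*7)) = (6 - 7)/(6*(2 - 7)) = (⅙)*(-1)/(-5) = (⅙)*(-⅕)*(-1) = 1/30)
-M(-194, -228) = -1*1/30 = -1/30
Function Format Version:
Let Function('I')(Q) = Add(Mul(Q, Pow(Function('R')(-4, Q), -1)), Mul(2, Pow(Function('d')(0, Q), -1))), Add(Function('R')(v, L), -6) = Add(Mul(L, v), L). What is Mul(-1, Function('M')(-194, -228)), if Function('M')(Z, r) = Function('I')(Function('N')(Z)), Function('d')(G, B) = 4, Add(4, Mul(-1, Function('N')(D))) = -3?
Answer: Rational(-1, 30) ≈ -0.033333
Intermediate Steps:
Function('N')(D) = 7 (Function('N')(D) = Add(4, Mul(-1, -3)) = Add(4, 3) = 7)
Function('R')(v, L) = Add(6, L, Mul(L, v)) (Function('R')(v, L) = Add(6, Add(Mul(L, v), L)) = Add(6, Add(L, Mul(L, v))) = Add(6, L, Mul(L, v)))
Function('I')(Q) = Add(Rational(1, 2), Mul(Q, Pow(Add(6, Mul(-3, Q)), -1))) (Function('I')(Q) = Add(Mul(Q, Pow(Add(6, Q, Mul(Q, -4)), -1)), Mul(2, Pow(4, -1))) = Add(Mul(Q, Pow(Add(6, Q, Mul(-4, Q)), -1)), Mul(2, Rational(1, 4))) = Add(Mul(Q, Pow(Add(6, Mul(-3, Q)), -1)), Rational(1, 2)) = Add(Rational(1, 2), Mul(Q, Pow(Add(6, Mul(-3, Q)), -1))))
Function('M')(Z, r) = Rational(1, 30) (Function('M')(Z, r) = Mul(Rational(1, 6), Pow(Add(2, Mul(-1, 7)), -1), Add(6, Mul(-1, 7))) = Mul(Rational(1, 6), Pow(Add(2, -7), -1), Add(6, -7)) = Mul(Rational(1, 6), Pow(-5, -1), -1) = Mul(Rational(1, 6), Rational(-1, 5), -1) = Rational(1, 30))
Mul(-1, Function('M')(-194, -228)) = Mul(-1, Rational(1, 30)) = Rational(-1, 30)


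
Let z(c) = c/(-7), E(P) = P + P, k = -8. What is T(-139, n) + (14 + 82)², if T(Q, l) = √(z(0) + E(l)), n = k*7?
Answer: 9216 + 4*I*√7 ≈ 9216.0 + 10.583*I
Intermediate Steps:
E(P) = 2*P
n = -56 (n = -8*7 = -56)
z(c) = -c/7 (z(c) = c*(-⅐) = -c/7)
T(Q, l) = √2*√l (T(Q, l) = √(-⅐*0 + 2*l) = √(0 + 2*l) = √(2*l) = √2*√l)
T(-139, n) + (14 + 82)² = √2*√(-56) + (14 + 82)² = √2*(2*I*√14) + 96² = 4*I*√7 + 9216 = 9216 + 4*I*√7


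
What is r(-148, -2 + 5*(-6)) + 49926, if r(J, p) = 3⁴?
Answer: 50007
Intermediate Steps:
r(J, p) = 81
r(-148, -2 + 5*(-6)) + 49926 = 81 + 49926 = 50007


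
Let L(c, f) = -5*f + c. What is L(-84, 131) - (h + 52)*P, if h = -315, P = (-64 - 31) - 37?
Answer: -35455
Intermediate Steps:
P = -132 (P = -95 - 37 = -132)
L(c, f) = c - 5*f
L(-84, 131) - (h + 52)*P = (-84 - 5*131) - (-315 + 52)*(-132) = (-84 - 655) - (-263)*(-132) = -739 - 1*34716 = -739 - 34716 = -35455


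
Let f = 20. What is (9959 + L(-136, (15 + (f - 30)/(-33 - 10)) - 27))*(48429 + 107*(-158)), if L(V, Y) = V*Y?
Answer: 15668601719/43 ≈ 3.6439e+8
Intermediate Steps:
(9959 + L(-136, (15 + (f - 30)/(-33 - 10)) - 27))*(48429 + 107*(-158)) = (9959 - 136*((15 + (20 - 30)/(-33 - 10)) - 27))*(48429 + 107*(-158)) = (9959 - 136*((15 - 10/(-43)) - 27))*(48429 - 16906) = (9959 - 136*((15 - 10*(-1/43)) - 27))*31523 = (9959 - 136*((15 + 10/43) - 27))*31523 = (9959 - 136*(655/43 - 27))*31523 = (9959 - 136*(-506/43))*31523 = (9959 + 68816/43)*31523 = (497053/43)*31523 = 15668601719/43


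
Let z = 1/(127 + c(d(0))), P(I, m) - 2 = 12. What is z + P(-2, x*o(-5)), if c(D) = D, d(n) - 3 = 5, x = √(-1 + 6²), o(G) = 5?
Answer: 1891/135 ≈ 14.007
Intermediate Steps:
x = √35 (x = √(-1 + 36) = √35 ≈ 5.9161)
d(n) = 8 (d(n) = 3 + 5 = 8)
P(I, m) = 14 (P(I, m) = 2 + 12 = 14)
z = 1/135 (z = 1/(127 + 8) = 1/135 ≈ 0.0074074)
z + P(-2, x*o(-5)) = 1/135 + 14 = 1891/135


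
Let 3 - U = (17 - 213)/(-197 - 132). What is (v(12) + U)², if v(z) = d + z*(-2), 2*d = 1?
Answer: 3932289/8836 ≈ 445.03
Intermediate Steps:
d = ½ (d = (½)*1 = ½ ≈ 0.50000)
v(z) = ½ - 2*z (v(z) = ½ + z*(-2) = ½ - 2*z)
U = 113/47 (U = 3 - (17 - 213)/(-197 - 132) = 3 - (-196)/(-329) = 3 - (-196)*(-1)/329 = 3 - 1*28/47 = 3 - 28/47 = 113/47 ≈ 2.4043)
(v(12) + U)² = ((½ - 2*12) + 113/47)² = ((½ - 24) + 113/47)² = (-47/2 + 113/47)² = (-1983/94)² = 3932289/8836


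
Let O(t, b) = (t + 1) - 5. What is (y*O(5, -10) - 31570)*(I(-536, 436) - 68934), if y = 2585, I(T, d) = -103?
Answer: 2001037445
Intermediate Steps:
O(t, b) = -4 + t (O(t, b) = (1 + t) - 5 = -4 + t)
(y*O(5, -10) - 31570)*(I(-536, 436) - 68934) = (2585*(-4 + 5) - 31570)*(-103 - 68934) = (2585*1 - 31570)*(-69037) = (2585 - 31570)*(-69037) = -28985*(-69037) = 2001037445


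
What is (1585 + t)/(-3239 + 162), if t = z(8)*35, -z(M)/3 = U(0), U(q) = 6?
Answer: -955/3077 ≈ -0.31037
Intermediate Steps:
z(M) = -18 (z(M) = -3*6 = -18)
t = -630 (t = -18*35 = -630)
(1585 + t)/(-3239 + 162) = (1585 - 630)/(-3239 + 162) = 955/(-3077) = 955*(-1/3077) = -955/3077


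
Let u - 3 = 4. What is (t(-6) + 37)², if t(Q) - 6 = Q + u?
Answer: 1936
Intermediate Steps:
u = 7 (u = 3 + 4 = 7)
t(Q) = 13 + Q (t(Q) = 6 + (Q + 7) = 6 + (7 + Q) = 13 + Q)
(t(-6) + 37)² = ((13 - 6) + 37)² = (7 + 37)² = 44² = 1936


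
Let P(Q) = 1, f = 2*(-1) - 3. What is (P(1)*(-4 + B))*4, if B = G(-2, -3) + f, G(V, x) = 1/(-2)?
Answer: -38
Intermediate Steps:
G(V, x) = -½
f = -5 (f = -2 - 3 = -5)
B = -11/2 (B = -½ - 5 = -11/2 ≈ -5.5000)
(P(1)*(-4 + B))*4 = (1*(-4 - 11/2))*4 = (1*(-19/2))*4 = -19/2*4 = -38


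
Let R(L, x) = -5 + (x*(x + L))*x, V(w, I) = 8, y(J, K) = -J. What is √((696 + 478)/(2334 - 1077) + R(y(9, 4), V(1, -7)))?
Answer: I*√107547663/1257 ≈ 8.2502*I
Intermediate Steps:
R(L, x) = -5 + x²*(L + x) (R(L, x) = -5 + (x*(L + x))*x = -5 + x²*(L + x))
√((696 + 478)/(2334 - 1077) + R(y(9, 4), V(1, -7))) = √((696 + 478)/(2334 - 1077) + (-5 + 8³ - 1*9*8²)) = √(1174/1257 + (-5 + 512 - 9*64)) = √(1174*(1/1257) + (-5 + 512 - 576)) = √(1174/1257 - 69) = √(-85559/1257) = I*√107547663/1257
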